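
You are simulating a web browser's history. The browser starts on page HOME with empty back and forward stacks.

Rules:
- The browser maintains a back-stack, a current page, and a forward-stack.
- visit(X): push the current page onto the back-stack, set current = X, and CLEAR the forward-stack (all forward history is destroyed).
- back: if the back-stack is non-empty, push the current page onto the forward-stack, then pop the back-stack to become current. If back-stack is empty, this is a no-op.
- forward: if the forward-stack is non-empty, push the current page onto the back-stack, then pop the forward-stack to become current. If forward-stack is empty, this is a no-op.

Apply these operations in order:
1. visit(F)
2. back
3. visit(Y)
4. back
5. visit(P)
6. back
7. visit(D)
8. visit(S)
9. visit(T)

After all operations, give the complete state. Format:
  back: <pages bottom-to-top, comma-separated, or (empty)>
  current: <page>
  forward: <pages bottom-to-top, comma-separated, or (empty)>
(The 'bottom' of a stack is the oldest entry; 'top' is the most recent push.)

After 1 (visit(F)): cur=F back=1 fwd=0
After 2 (back): cur=HOME back=0 fwd=1
After 3 (visit(Y)): cur=Y back=1 fwd=0
After 4 (back): cur=HOME back=0 fwd=1
After 5 (visit(P)): cur=P back=1 fwd=0
After 6 (back): cur=HOME back=0 fwd=1
After 7 (visit(D)): cur=D back=1 fwd=0
After 8 (visit(S)): cur=S back=2 fwd=0
After 9 (visit(T)): cur=T back=3 fwd=0

Answer: back: HOME,D,S
current: T
forward: (empty)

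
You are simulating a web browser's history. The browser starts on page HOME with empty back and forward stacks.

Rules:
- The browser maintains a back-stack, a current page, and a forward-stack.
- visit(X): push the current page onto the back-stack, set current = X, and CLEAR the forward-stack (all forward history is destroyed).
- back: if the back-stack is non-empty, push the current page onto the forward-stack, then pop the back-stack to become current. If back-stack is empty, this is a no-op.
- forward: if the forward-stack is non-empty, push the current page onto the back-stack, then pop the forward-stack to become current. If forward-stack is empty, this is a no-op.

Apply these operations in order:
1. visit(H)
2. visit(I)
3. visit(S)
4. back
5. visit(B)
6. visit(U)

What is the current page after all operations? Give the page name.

After 1 (visit(H)): cur=H back=1 fwd=0
After 2 (visit(I)): cur=I back=2 fwd=0
After 3 (visit(S)): cur=S back=3 fwd=0
After 4 (back): cur=I back=2 fwd=1
After 5 (visit(B)): cur=B back=3 fwd=0
After 6 (visit(U)): cur=U back=4 fwd=0

Answer: U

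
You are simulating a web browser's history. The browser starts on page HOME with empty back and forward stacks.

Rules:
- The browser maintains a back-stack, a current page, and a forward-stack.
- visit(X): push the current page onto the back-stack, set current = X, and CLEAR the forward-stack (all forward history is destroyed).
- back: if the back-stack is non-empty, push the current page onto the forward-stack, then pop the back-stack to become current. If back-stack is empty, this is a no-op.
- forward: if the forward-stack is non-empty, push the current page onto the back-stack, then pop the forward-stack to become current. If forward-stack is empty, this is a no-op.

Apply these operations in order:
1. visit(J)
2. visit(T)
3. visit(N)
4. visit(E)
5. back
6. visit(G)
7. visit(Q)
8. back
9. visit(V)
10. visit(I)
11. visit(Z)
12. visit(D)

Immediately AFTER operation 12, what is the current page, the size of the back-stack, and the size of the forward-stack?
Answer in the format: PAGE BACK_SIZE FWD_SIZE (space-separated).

After 1 (visit(J)): cur=J back=1 fwd=0
After 2 (visit(T)): cur=T back=2 fwd=0
After 3 (visit(N)): cur=N back=3 fwd=0
After 4 (visit(E)): cur=E back=4 fwd=0
After 5 (back): cur=N back=3 fwd=1
After 6 (visit(G)): cur=G back=4 fwd=0
After 7 (visit(Q)): cur=Q back=5 fwd=0
After 8 (back): cur=G back=4 fwd=1
After 9 (visit(V)): cur=V back=5 fwd=0
After 10 (visit(I)): cur=I back=6 fwd=0
After 11 (visit(Z)): cur=Z back=7 fwd=0
After 12 (visit(D)): cur=D back=8 fwd=0

D 8 0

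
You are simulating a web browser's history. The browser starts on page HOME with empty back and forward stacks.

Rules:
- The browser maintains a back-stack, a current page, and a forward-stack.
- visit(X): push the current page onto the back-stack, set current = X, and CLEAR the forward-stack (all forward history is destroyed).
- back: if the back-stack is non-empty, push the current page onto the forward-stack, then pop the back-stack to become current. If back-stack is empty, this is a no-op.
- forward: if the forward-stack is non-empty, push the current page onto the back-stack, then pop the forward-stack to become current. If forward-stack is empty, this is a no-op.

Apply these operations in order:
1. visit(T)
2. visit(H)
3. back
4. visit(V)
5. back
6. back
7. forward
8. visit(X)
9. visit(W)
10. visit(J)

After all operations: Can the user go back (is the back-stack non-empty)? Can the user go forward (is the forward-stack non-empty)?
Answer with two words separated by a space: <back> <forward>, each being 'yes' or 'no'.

After 1 (visit(T)): cur=T back=1 fwd=0
After 2 (visit(H)): cur=H back=2 fwd=0
After 3 (back): cur=T back=1 fwd=1
After 4 (visit(V)): cur=V back=2 fwd=0
After 5 (back): cur=T back=1 fwd=1
After 6 (back): cur=HOME back=0 fwd=2
After 7 (forward): cur=T back=1 fwd=1
After 8 (visit(X)): cur=X back=2 fwd=0
After 9 (visit(W)): cur=W back=3 fwd=0
After 10 (visit(J)): cur=J back=4 fwd=0

Answer: yes no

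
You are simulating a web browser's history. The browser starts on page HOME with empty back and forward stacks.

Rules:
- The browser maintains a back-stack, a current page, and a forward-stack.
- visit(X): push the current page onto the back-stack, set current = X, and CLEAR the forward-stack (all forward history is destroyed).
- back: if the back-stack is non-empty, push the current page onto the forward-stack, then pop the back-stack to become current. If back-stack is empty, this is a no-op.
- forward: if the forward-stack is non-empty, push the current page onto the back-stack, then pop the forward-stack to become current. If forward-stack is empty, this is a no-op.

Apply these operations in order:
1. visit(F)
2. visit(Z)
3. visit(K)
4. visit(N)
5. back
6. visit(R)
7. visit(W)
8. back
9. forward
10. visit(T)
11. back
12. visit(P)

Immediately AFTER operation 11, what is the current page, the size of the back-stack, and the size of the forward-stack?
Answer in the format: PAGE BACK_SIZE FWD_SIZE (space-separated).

After 1 (visit(F)): cur=F back=1 fwd=0
After 2 (visit(Z)): cur=Z back=2 fwd=0
After 3 (visit(K)): cur=K back=3 fwd=0
After 4 (visit(N)): cur=N back=4 fwd=0
After 5 (back): cur=K back=3 fwd=1
After 6 (visit(R)): cur=R back=4 fwd=0
After 7 (visit(W)): cur=W back=5 fwd=0
After 8 (back): cur=R back=4 fwd=1
After 9 (forward): cur=W back=5 fwd=0
After 10 (visit(T)): cur=T back=6 fwd=0
After 11 (back): cur=W back=5 fwd=1

W 5 1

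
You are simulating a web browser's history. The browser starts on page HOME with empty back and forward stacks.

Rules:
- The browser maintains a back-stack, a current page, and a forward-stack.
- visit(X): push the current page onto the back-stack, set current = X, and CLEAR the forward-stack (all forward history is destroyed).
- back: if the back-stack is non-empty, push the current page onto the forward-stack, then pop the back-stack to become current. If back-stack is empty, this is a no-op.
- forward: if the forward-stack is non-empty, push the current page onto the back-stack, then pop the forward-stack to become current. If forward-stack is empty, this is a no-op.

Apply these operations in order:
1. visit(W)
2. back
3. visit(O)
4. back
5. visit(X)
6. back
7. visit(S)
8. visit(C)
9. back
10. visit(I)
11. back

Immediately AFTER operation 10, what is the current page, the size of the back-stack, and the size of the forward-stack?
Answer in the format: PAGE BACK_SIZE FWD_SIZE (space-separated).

After 1 (visit(W)): cur=W back=1 fwd=0
After 2 (back): cur=HOME back=0 fwd=1
After 3 (visit(O)): cur=O back=1 fwd=0
After 4 (back): cur=HOME back=0 fwd=1
After 5 (visit(X)): cur=X back=1 fwd=0
After 6 (back): cur=HOME back=0 fwd=1
After 7 (visit(S)): cur=S back=1 fwd=0
After 8 (visit(C)): cur=C back=2 fwd=0
After 9 (back): cur=S back=1 fwd=1
After 10 (visit(I)): cur=I back=2 fwd=0

I 2 0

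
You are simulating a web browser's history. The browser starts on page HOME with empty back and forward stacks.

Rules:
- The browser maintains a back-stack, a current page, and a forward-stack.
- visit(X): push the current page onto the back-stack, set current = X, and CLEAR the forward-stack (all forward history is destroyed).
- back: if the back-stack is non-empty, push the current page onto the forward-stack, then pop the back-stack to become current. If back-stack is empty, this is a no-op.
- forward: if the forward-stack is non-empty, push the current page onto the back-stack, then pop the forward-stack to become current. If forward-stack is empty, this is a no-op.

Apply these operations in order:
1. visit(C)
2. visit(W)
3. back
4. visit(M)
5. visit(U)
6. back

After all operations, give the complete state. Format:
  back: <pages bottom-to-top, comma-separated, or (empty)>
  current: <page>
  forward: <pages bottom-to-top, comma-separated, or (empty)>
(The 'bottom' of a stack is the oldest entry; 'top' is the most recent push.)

After 1 (visit(C)): cur=C back=1 fwd=0
After 2 (visit(W)): cur=W back=2 fwd=0
After 3 (back): cur=C back=1 fwd=1
After 4 (visit(M)): cur=M back=2 fwd=0
After 5 (visit(U)): cur=U back=3 fwd=0
After 6 (back): cur=M back=2 fwd=1

Answer: back: HOME,C
current: M
forward: U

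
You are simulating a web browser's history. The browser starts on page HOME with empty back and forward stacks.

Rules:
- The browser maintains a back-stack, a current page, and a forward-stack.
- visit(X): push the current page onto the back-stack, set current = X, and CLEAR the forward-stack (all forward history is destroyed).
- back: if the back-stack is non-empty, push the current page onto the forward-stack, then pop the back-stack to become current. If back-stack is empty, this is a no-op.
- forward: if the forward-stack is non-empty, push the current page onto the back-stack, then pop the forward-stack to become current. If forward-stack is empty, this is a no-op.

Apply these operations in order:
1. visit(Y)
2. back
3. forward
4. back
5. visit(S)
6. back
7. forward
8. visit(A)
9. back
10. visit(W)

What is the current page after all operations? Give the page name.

After 1 (visit(Y)): cur=Y back=1 fwd=0
After 2 (back): cur=HOME back=0 fwd=1
After 3 (forward): cur=Y back=1 fwd=0
After 4 (back): cur=HOME back=0 fwd=1
After 5 (visit(S)): cur=S back=1 fwd=0
After 6 (back): cur=HOME back=0 fwd=1
After 7 (forward): cur=S back=1 fwd=0
After 8 (visit(A)): cur=A back=2 fwd=0
After 9 (back): cur=S back=1 fwd=1
After 10 (visit(W)): cur=W back=2 fwd=0

Answer: W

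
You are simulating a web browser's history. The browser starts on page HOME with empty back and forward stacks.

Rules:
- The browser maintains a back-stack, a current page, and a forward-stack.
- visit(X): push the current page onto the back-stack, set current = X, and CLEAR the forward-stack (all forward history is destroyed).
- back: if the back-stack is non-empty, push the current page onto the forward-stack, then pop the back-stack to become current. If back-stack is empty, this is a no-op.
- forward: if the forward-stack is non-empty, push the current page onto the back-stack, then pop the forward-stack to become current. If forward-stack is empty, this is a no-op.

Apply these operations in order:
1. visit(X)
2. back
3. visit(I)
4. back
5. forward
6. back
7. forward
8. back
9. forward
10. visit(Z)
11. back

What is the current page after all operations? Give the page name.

After 1 (visit(X)): cur=X back=1 fwd=0
After 2 (back): cur=HOME back=0 fwd=1
After 3 (visit(I)): cur=I back=1 fwd=0
After 4 (back): cur=HOME back=0 fwd=1
After 5 (forward): cur=I back=1 fwd=0
After 6 (back): cur=HOME back=0 fwd=1
After 7 (forward): cur=I back=1 fwd=0
After 8 (back): cur=HOME back=0 fwd=1
After 9 (forward): cur=I back=1 fwd=0
After 10 (visit(Z)): cur=Z back=2 fwd=0
After 11 (back): cur=I back=1 fwd=1

Answer: I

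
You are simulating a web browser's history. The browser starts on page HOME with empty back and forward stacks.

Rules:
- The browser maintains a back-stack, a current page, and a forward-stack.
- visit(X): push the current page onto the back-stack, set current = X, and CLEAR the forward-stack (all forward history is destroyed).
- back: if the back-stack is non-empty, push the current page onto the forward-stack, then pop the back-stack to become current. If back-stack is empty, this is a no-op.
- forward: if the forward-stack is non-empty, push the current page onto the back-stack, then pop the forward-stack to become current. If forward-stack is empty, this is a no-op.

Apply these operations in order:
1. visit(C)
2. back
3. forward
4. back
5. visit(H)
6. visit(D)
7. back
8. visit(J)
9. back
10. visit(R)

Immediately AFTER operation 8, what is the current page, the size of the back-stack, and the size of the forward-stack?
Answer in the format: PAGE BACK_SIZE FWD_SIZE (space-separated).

After 1 (visit(C)): cur=C back=1 fwd=0
After 2 (back): cur=HOME back=0 fwd=1
After 3 (forward): cur=C back=1 fwd=0
After 4 (back): cur=HOME back=0 fwd=1
After 5 (visit(H)): cur=H back=1 fwd=0
After 6 (visit(D)): cur=D back=2 fwd=0
After 7 (back): cur=H back=1 fwd=1
After 8 (visit(J)): cur=J back=2 fwd=0

J 2 0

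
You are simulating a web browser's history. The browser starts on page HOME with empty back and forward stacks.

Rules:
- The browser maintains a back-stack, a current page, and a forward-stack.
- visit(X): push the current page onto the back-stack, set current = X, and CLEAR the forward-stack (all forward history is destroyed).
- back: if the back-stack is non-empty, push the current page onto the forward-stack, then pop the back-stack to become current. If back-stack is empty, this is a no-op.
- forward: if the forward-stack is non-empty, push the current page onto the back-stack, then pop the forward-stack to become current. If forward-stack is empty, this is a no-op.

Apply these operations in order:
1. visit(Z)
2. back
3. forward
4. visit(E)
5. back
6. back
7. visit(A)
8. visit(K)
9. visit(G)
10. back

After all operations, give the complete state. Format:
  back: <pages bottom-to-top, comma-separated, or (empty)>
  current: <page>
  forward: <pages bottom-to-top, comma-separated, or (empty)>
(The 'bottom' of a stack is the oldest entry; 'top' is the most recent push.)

After 1 (visit(Z)): cur=Z back=1 fwd=0
After 2 (back): cur=HOME back=0 fwd=1
After 3 (forward): cur=Z back=1 fwd=0
After 4 (visit(E)): cur=E back=2 fwd=0
After 5 (back): cur=Z back=1 fwd=1
After 6 (back): cur=HOME back=0 fwd=2
After 7 (visit(A)): cur=A back=1 fwd=0
After 8 (visit(K)): cur=K back=2 fwd=0
After 9 (visit(G)): cur=G back=3 fwd=0
After 10 (back): cur=K back=2 fwd=1

Answer: back: HOME,A
current: K
forward: G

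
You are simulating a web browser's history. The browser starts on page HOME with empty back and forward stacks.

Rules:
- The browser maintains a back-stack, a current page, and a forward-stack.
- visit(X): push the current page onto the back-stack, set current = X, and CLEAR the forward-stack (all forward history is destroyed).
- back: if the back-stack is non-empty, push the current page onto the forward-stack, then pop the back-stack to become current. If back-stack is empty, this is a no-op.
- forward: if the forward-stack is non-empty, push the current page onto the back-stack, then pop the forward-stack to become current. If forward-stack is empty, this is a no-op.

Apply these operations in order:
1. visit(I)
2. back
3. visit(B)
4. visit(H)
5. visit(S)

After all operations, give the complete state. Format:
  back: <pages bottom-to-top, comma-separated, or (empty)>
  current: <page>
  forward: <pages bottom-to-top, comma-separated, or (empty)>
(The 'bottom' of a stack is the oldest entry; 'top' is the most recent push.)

Answer: back: HOME,B,H
current: S
forward: (empty)

Derivation:
After 1 (visit(I)): cur=I back=1 fwd=0
After 2 (back): cur=HOME back=0 fwd=1
After 3 (visit(B)): cur=B back=1 fwd=0
After 4 (visit(H)): cur=H back=2 fwd=0
After 5 (visit(S)): cur=S back=3 fwd=0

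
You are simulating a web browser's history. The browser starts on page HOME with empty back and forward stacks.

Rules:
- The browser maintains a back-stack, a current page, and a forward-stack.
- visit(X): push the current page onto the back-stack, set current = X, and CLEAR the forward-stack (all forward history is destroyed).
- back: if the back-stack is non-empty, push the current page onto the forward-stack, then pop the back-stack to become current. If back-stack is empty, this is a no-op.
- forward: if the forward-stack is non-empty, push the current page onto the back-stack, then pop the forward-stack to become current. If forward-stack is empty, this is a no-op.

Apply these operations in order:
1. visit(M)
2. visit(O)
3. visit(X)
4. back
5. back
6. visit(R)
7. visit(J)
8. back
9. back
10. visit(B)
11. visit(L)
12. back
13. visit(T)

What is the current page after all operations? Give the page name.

Answer: T

Derivation:
After 1 (visit(M)): cur=M back=1 fwd=0
After 2 (visit(O)): cur=O back=2 fwd=0
After 3 (visit(X)): cur=X back=3 fwd=0
After 4 (back): cur=O back=2 fwd=1
After 5 (back): cur=M back=1 fwd=2
After 6 (visit(R)): cur=R back=2 fwd=0
After 7 (visit(J)): cur=J back=3 fwd=0
After 8 (back): cur=R back=2 fwd=1
After 9 (back): cur=M back=1 fwd=2
After 10 (visit(B)): cur=B back=2 fwd=0
After 11 (visit(L)): cur=L back=3 fwd=0
After 12 (back): cur=B back=2 fwd=1
After 13 (visit(T)): cur=T back=3 fwd=0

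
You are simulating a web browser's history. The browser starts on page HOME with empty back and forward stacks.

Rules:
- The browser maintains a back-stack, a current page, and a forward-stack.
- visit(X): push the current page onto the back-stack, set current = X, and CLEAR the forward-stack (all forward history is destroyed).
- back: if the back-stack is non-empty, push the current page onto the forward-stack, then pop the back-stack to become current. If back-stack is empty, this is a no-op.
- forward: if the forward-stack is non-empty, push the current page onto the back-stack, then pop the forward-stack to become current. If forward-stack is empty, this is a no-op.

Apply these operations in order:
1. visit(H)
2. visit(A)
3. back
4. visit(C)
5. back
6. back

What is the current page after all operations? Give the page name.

After 1 (visit(H)): cur=H back=1 fwd=0
After 2 (visit(A)): cur=A back=2 fwd=0
After 3 (back): cur=H back=1 fwd=1
After 4 (visit(C)): cur=C back=2 fwd=0
After 5 (back): cur=H back=1 fwd=1
After 6 (back): cur=HOME back=0 fwd=2

Answer: HOME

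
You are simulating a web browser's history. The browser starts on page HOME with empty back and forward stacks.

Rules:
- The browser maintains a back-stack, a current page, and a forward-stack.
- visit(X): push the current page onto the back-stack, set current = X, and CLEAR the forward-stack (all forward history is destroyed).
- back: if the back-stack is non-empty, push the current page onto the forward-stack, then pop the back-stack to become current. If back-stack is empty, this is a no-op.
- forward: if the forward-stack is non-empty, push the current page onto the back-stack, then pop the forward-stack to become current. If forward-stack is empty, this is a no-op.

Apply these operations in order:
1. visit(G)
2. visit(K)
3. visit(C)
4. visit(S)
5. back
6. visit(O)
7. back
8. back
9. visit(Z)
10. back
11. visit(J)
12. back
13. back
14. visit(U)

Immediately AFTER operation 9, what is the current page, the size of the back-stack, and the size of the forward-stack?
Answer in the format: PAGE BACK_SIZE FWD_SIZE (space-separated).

After 1 (visit(G)): cur=G back=1 fwd=0
After 2 (visit(K)): cur=K back=2 fwd=0
After 3 (visit(C)): cur=C back=3 fwd=0
After 4 (visit(S)): cur=S back=4 fwd=0
After 5 (back): cur=C back=3 fwd=1
After 6 (visit(O)): cur=O back=4 fwd=0
After 7 (back): cur=C back=3 fwd=1
After 8 (back): cur=K back=2 fwd=2
After 9 (visit(Z)): cur=Z back=3 fwd=0

Z 3 0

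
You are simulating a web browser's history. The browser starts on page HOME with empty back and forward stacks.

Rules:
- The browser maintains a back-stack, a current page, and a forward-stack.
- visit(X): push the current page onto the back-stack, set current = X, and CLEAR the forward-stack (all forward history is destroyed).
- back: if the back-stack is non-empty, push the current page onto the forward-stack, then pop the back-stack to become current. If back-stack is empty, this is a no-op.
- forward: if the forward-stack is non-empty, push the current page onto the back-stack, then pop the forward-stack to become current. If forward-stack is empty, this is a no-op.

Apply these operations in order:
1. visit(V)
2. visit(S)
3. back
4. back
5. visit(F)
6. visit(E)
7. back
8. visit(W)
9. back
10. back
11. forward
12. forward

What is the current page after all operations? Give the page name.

Answer: W

Derivation:
After 1 (visit(V)): cur=V back=1 fwd=0
After 2 (visit(S)): cur=S back=2 fwd=0
After 3 (back): cur=V back=1 fwd=1
After 4 (back): cur=HOME back=0 fwd=2
After 5 (visit(F)): cur=F back=1 fwd=0
After 6 (visit(E)): cur=E back=2 fwd=0
After 7 (back): cur=F back=1 fwd=1
After 8 (visit(W)): cur=W back=2 fwd=0
After 9 (back): cur=F back=1 fwd=1
After 10 (back): cur=HOME back=0 fwd=2
After 11 (forward): cur=F back=1 fwd=1
After 12 (forward): cur=W back=2 fwd=0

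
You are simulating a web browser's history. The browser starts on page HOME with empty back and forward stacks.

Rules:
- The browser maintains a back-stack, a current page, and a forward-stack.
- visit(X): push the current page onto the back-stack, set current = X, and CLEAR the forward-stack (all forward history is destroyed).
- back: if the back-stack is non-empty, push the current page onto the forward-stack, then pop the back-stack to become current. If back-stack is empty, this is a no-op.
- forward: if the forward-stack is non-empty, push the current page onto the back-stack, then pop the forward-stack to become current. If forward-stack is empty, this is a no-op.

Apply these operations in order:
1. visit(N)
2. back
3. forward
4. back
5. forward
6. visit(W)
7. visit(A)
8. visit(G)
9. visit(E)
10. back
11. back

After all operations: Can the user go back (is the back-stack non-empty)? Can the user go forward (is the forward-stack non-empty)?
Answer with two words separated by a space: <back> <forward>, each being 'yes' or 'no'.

Answer: yes yes

Derivation:
After 1 (visit(N)): cur=N back=1 fwd=0
After 2 (back): cur=HOME back=0 fwd=1
After 3 (forward): cur=N back=1 fwd=0
After 4 (back): cur=HOME back=0 fwd=1
After 5 (forward): cur=N back=1 fwd=0
After 6 (visit(W)): cur=W back=2 fwd=0
After 7 (visit(A)): cur=A back=3 fwd=0
After 8 (visit(G)): cur=G back=4 fwd=0
After 9 (visit(E)): cur=E back=5 fwd=0
After 10 (back): cur=G back=4 fwd=1
After 11 (back): cur=A back=3 fwd=2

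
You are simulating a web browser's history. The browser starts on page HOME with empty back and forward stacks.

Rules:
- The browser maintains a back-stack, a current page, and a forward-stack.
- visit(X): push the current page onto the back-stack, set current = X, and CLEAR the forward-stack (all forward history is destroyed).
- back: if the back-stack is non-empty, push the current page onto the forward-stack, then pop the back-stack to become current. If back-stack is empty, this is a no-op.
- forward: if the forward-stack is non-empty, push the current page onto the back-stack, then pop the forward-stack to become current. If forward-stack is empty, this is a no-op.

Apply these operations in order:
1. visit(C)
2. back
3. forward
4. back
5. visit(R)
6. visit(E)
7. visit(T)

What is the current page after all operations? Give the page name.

Answer: T

Derivation:
After 1 (visit(C)): cur=C back=1 fwd=0
After 2 (back): cur=HOME back=0 fwd=1
After 3 (forward): cur=C back=1 fwd=0
After 4 (back): cur=HOME back=0 fwd=1
After 5 (visit(R)): cur=R back=1 fwd=0
After 6 (visit(E)): cur=E back=2 fwd=0
After 7 (visit(T)): cur=T back=3 fwd=0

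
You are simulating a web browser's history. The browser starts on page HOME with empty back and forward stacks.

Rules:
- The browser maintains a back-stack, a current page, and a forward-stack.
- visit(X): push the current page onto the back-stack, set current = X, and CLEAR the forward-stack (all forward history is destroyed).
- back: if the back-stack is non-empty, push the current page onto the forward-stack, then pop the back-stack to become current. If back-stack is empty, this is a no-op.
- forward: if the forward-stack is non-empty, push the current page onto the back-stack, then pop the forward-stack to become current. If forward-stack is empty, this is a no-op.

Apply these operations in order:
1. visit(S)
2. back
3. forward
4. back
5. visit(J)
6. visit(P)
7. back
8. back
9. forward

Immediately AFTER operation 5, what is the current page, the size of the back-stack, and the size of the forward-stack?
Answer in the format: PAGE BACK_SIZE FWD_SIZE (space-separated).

After 1 (visit(S)): cur=S back=1 fwd=0
After 2 (back): cur=HOME back=0 fwd=1
After 3 (forward): cur=S back=1 fwd=0
After 4 (back): cur=HOME back=0 fwd=1
After 5 (visit(J)): cur=J back=1 fwd=0

J 1 0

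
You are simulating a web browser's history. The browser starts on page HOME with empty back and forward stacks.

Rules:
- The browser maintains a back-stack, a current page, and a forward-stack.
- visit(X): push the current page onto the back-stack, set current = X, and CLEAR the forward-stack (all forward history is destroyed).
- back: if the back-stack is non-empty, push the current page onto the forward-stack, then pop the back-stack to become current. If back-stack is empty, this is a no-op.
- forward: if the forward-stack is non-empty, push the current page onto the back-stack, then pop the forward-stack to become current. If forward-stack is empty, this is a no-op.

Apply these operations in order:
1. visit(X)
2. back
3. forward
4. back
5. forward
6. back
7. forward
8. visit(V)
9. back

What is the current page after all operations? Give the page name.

Answer: X

Derivation:
After 1 (visit(X)): cur=X back=1 fwd=0
After 2 (back): cur=HOME back=0 fwd=1
After 3 (forward): cur=X back=1 fwd=0
After 4 (back): cur=HOME back=0 fwd=1
After 5 (forward): cur=X back=1 fwd=0
After 6 (back): cur=HOME back=0 fwd=1
After 7 (forward): cur=X back=1 fwd=0
After 8 (visit(V)): cur=V back=2 fwd=0
After 9 (back): cur=X back=1 fwd=1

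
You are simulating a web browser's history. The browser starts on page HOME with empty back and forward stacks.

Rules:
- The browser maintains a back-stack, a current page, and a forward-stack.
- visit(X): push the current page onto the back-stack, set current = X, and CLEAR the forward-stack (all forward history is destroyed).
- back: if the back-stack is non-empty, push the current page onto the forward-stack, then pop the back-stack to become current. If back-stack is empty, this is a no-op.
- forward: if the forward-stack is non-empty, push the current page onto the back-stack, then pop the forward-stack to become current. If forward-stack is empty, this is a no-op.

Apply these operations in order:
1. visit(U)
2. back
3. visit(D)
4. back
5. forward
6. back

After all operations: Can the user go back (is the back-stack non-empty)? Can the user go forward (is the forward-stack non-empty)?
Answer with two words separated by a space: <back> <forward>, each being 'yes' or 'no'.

Answer: no yes

Derivation:
After 1 (visit(U)): cur=U back=1 fwd=0
After 2 (back): cur=HOME back=0 fwd=1
After 3 (visit(D)): cur=D back=1 fwd=0
After 4 (back): cur=HOME back=0 fwd=1
After 5 (forward): cur=D back=1 fwd=0
After 6 (back): cur=HOME back=0 fwd=1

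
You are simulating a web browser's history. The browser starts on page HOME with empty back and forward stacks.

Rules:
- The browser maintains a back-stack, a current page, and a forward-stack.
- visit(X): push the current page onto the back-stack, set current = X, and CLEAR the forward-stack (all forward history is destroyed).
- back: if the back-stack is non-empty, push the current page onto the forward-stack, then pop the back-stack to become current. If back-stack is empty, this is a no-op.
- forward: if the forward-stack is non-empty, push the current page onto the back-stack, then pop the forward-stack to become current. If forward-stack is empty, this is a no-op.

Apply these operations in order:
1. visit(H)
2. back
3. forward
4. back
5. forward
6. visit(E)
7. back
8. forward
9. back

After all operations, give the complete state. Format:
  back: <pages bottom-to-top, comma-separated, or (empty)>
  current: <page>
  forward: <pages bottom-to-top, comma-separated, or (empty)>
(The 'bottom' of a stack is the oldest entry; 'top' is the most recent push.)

After 1 (visit(H)): cur=H back=1 fwd=0
After 2 (back): cur=HOME back=0 fwd=1
After 3 (forward): cur=H back=1 fwd=0
After 4 (back): cur=HOME back=0 fwd=1
After 5 (forward): cur=H back=1 fwd=0
After 6 (visit(E)): cur=E back=2 fwd=0
After 7 (back): cur=H back=1 fwd=1
After 8 (forward): cur=E back=2 fwd=0
After 9 (back): cur=H back=1 fwd=1

Answer: back: HOME
current: H
forward: E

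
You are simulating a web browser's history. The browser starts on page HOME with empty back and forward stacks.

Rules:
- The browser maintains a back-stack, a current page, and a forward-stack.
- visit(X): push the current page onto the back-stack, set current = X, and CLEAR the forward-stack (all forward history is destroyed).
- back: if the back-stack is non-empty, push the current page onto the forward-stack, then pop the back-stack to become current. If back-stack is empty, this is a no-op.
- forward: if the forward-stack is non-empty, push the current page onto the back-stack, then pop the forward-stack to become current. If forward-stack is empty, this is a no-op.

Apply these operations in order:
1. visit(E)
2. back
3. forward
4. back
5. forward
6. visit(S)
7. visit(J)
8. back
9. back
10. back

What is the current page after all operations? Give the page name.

After 1 (visit(E)): cur=E back=1 fwd=0
After 2 (back): cur=HOME back=0 fwd=1
After 3 (forward): cur=E back=1 fwd=0
After 4 (back): cur=HOME back=0 fwd=1
After 5 (forward): cur=E back=1 fwd=0
After 6 (visit(S)): cur=S back=2 fwd=0
After 7 (visit(J)): cur=J back=3 fwd=0
After 8 (back): cur=S back=2 fwd=1
After 9 (back): cur=E back=1 fwd=2
After 10 (back): cur=HOME back=0 fwd=3

Answer: HOME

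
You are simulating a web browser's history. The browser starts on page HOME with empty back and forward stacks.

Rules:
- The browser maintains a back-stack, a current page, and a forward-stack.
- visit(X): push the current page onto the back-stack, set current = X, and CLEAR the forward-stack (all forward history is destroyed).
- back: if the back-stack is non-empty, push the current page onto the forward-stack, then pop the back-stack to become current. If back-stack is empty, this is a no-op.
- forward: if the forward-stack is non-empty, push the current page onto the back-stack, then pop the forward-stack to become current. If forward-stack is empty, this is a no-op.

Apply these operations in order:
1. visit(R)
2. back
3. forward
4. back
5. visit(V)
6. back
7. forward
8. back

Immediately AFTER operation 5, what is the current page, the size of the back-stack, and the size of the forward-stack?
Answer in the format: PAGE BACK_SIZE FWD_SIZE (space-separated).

After 1 (visit(R)): cur=R back=1 fwd=0
After 2 (back): cur=HOME back=0 fwd=1
After 3 (forward): cur=R back=1 fwd=0
After 4 (back): cur=HOME back=0 fwd=1
After 5 (visit(V)): cur=V back=1 fwd=0

V 1 0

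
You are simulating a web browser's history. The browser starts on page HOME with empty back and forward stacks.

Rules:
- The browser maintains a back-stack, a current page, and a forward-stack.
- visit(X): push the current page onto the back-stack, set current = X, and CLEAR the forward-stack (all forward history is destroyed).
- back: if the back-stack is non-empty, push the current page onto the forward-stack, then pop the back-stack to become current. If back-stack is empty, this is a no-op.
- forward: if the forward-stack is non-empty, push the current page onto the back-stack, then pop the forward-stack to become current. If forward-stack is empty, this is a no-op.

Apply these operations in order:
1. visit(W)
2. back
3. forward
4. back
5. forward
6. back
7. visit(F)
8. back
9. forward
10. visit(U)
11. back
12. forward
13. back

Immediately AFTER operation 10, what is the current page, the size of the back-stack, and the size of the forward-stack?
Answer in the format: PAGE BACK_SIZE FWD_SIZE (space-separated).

After 1 (visit(W)): cur=W back=1 fwd=0
After 2 (back): cur=HOME back=0 fwd=1
After 3 (forward): cur=W back=1 fwd=0
After 4 (back): cur=HOME back=0 fwd=1
After 5 (forward): cur=W back=1 fwd=0
After 6 (back): cur=HOME back=0 fwd=1
After 7 (visit(F)): cur=F back=1 fwd=0
After 8 (back): cur=HOME back=0 fwd=1
After 9 (forward): cur=F back=1 fwd=0
After 10 (visit(U)): cur=U back=2 fwd=0

U 2 0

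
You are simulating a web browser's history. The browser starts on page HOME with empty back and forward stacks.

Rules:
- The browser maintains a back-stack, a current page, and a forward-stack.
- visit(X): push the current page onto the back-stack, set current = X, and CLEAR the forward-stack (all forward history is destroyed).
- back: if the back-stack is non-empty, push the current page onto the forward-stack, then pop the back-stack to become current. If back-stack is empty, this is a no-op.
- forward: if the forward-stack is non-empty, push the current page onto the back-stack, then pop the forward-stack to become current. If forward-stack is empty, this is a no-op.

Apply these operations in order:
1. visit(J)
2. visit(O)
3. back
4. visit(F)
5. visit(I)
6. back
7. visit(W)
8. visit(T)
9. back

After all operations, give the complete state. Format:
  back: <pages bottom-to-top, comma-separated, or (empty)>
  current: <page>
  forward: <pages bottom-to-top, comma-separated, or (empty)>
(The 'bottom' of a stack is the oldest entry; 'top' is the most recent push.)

Answer: back: HOME,J,F
current: W
forward: T

Derivation:
After 1 (visit(J)): cur=J back=1 fwd=0
After 2 (visit(O)): cur=O back=2 fwd=0
After 3 (back): cur=J back=1 fwd=1
After 4 (visit(F)): cur=F back=2 fwd=0
After 5 (visit(I)): cur=I back=3 fwd=0
After 6 (back): cur=F back=2 fwd=1
After 7 (visit(W)): cur=W back=3 fwd=0
After 8 (visit(T)): cur=T back=4 fwd=0
After 9 (back): cur=W back=3 fwd=1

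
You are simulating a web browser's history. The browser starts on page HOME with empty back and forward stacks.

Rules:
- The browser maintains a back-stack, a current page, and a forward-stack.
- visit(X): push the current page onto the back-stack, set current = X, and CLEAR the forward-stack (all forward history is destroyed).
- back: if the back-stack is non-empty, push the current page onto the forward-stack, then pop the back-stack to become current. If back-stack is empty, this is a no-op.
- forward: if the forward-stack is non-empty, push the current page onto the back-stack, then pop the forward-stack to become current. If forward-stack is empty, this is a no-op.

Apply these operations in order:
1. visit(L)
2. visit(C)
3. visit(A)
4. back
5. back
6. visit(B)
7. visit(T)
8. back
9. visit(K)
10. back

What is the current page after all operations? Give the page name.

Answer: B

Derivation:
After 1 (visit(L)): cur=L back=1 fwd=0
After 2 (visit(C)): cur=C back=2 fwd=0
After 3 (visit(A)): cur=A back=3 fwd=0
After 4 (back): cur=C back=2 fwd=1
After 5 (back): cur=L back=1 fwd=2
After 6 (visit(B)): cur=B back=2 fwd=0
After 7 (visit(T)): cur=T back=3 fwd=0
After 8 (back): cur=B back=2 fwd=1
After 9 (visit(K)): cur=K back=3 fwd=0
After 10 (back): cur=B back=2 fwd=1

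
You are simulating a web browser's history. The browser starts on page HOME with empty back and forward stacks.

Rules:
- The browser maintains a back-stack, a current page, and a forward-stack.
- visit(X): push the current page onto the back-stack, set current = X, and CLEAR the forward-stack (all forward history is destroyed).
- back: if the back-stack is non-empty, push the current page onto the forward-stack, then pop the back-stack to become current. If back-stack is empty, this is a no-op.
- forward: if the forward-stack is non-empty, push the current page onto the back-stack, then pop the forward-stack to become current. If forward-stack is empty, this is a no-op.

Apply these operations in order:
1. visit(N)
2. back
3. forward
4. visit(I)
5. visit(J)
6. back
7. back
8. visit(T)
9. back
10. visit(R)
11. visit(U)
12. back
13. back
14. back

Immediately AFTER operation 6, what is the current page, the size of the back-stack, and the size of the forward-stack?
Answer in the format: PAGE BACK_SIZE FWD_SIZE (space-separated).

After 1 (visit(N)): cur=N back=1 fwd=0
After 2 (back): cur=HOME back=0 fwd=1
After 3 (forward): cur=N back=1 fwd=0
After 4 (visit(I)): cur=I back=2 fwd=0
After 5 (visit(J)): cur=J back=3 fwd=0
After 6 (back): cur=I back=2 fwd=1

I 2 1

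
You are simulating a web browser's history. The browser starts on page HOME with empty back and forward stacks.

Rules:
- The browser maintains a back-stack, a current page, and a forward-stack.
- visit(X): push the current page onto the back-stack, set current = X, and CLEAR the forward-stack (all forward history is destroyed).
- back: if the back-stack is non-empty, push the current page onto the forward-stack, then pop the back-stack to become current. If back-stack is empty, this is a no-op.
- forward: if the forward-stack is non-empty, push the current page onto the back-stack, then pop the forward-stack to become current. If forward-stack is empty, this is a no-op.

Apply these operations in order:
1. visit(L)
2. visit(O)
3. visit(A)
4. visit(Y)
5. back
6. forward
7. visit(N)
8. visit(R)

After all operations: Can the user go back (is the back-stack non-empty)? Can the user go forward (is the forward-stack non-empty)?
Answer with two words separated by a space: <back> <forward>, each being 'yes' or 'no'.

After 1 (visit(L)): cur=L back=1 fwd=0
After 2 (visit(O)): cur=O back=2 fwd=0
After 3 (visit(A)): cur=A back=3 fwd=0
After 4 (visit(Y)): cur=Y back=4 fwd=0
After 5 (back): cur=A back=3 fwd=1
After 6 (forward): cur=Y back=4 fwd=0
After 7 (visit(N)): cur=N back=5 fwd=0
After 8 (visit(R)): cur=R back=6 fwd=0

Answer: yes no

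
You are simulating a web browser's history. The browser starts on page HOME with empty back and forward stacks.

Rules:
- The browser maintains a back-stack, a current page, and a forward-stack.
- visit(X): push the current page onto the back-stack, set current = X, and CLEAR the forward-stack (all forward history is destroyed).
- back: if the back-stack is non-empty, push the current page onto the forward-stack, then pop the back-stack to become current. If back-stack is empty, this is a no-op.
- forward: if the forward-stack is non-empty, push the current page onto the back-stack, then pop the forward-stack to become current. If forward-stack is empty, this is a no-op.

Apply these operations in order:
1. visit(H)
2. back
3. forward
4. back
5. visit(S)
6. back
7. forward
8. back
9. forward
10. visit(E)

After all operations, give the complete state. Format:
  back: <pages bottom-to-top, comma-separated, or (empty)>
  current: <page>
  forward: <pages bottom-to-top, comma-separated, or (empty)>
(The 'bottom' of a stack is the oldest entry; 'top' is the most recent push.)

After 1 (visit(H)): cur=H back=1 fwd=0
After 2 (back): cur=HOME back=0 fwd=1
After 3 (forward): cur=H back=1 fwd=0
After 4 (back): cur=HOME back=0 fwd=1
After 5 (visit(S)): cur=S back=1 fwd=0
After 6 (back): cur=HOME back=0 fwd=1
After 7 (forward): cur=S back=1 fwd=0
After 8 (back): cur=HOME back=0 fwd=1
After 9 (forward): cur=S back=1 fwd=0
After 10 (visit(E)): cur=E back=2 fwd=0

Answer: back: HOME,S
current: E
forward: (empty)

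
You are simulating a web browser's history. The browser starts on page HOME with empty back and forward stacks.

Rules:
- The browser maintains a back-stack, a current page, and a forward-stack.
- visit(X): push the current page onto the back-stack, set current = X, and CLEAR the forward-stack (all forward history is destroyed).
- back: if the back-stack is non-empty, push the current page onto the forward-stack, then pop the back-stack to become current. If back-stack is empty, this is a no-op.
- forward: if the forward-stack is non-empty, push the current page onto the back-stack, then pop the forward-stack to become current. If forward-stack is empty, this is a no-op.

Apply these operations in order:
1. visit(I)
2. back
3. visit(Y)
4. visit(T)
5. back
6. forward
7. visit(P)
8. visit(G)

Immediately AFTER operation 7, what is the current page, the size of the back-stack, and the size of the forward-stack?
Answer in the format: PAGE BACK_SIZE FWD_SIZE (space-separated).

After 1 (visit(I)): cur=I back=1 fwd=0
After 2 (back): cur=HOME back=0 fwd=1
After 3 (visit(Y)): cur=Y back=1 fwd=0
After 4 (visit(T)): cur=T back=2 fwd=0
After 5 (back): cur=Y back=1 fwd=1
After 6 (forward): cur=T back=2 fwd=0
After 7 (visit(P)): cur=P back=3 fwd=0

P 3 0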